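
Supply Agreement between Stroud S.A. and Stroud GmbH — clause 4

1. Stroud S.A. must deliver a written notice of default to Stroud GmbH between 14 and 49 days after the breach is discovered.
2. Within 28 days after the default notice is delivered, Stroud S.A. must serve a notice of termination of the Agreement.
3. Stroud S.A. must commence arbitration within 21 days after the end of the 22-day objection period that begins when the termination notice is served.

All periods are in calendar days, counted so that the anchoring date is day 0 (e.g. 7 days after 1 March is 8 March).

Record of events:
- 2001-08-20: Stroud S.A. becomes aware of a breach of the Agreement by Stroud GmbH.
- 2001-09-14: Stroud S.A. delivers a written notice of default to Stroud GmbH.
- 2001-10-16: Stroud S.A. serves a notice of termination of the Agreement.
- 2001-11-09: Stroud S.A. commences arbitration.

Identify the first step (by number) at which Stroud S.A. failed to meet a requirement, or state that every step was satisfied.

Step 1 — 14 and 49 days from 2001-08-20 (when the breach is discovered) are 2001-09-03 and 2001-10-08 respectively; done 2001-09-14, which is between those dates.
Step 2 — counting 28 days from 2001-09-14 (when the default notice is delivered) gives a deadline of 2001-10-12; not done until 2001-10-16, 4 days after the deadline.
The analysis stops there.

Step 2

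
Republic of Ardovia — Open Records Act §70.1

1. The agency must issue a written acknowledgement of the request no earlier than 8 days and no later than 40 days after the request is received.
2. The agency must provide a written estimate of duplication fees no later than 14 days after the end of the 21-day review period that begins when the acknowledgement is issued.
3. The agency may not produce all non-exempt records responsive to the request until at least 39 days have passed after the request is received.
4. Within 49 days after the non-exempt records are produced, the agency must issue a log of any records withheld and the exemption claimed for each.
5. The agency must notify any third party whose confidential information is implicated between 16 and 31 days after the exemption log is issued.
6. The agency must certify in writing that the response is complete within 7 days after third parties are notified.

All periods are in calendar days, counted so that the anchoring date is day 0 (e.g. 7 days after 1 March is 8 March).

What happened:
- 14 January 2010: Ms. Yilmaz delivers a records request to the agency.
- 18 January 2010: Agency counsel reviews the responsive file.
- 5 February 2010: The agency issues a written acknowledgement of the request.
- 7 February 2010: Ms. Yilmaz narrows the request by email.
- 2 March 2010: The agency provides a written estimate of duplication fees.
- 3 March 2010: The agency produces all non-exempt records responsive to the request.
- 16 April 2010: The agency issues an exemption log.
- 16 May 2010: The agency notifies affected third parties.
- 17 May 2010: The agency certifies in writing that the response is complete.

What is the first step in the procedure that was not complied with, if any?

Step 1 — 8 and 40 days from 14 January 2010 (when the request is received) are 22 January 2010 and 23 February 2010 respectively; 5 February 2010 falls inside that range.
Step 2 — counting 14 days from 26 February 2010 (end of the 21-day review period, which began when the acknowledgement is issued on 5 February 2010) gives a deadline of 12 March 2010; done 2 March 2010 — timely.
Step 3 — must wait 39 days from 14 January 2010 (when the request is received), so not before 22 February 2010; done 3 March 2010, after the minimum wait.
Step 4 — counting 49 days from 3 March 2010 (when the non-exempt records are produced) gives a deadline of 21 April 2010; 16 April 2010 is within that limit.
Step 5 — 16 and 31 days from 16 April 2010 (when the exemption log is issued) are 2 May 2010 and 17 May 2010 respectively; done 16 May 2010 — within the window.
Step 6 — counting 7 days from 16 May 2010 (when third parties are notified) gives a deadline of 23 May 2010; 17 May 2010 is within that limit.

None — every step was satisfied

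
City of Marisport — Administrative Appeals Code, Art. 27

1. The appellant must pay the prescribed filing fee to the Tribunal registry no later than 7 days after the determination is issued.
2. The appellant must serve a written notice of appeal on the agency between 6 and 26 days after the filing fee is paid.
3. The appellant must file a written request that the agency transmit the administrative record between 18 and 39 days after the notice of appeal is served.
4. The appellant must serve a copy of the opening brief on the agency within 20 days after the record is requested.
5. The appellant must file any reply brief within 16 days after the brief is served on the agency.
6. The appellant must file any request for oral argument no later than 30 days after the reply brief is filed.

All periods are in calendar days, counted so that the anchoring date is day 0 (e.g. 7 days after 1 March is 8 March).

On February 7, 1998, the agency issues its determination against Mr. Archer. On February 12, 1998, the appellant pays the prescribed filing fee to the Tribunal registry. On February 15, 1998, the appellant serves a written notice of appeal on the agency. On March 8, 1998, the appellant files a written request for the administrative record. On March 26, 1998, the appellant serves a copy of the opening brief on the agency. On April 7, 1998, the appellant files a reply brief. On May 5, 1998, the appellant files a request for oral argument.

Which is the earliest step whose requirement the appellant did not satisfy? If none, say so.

Step 1: 7 days after February 7, 1998 (when the determination is issued) is February 14, 1998; completed February 12, 1998, before the deadline.
Step 2: the window is 6–26 days after February 12, 1998 (when the filing fee is paid), so February 18, 1998 through March 10, 1998; February 15, 1998 is 3 days too early.

Step 2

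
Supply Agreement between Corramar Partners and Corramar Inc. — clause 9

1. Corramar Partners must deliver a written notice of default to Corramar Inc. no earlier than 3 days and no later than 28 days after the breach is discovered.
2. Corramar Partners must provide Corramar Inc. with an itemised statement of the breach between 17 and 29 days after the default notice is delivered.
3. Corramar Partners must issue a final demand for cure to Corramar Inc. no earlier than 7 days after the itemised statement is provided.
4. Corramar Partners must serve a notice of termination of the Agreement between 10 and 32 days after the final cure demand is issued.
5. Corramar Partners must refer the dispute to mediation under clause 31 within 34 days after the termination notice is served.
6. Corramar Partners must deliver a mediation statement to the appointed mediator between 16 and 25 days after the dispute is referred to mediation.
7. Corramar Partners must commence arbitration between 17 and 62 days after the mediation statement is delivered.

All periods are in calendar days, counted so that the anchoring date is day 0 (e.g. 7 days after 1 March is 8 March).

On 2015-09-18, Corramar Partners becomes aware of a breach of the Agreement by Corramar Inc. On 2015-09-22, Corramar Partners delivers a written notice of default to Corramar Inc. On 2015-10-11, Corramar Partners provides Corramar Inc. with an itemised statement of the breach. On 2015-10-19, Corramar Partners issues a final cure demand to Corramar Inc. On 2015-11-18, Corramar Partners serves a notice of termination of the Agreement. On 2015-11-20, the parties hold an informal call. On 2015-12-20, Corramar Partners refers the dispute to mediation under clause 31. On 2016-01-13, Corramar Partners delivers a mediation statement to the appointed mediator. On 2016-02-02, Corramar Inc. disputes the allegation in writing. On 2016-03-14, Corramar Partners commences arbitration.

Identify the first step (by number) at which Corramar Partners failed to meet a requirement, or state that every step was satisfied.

Step 1 — 3 and 28 days from 2015-09-18 (when the breach is discovered) are 2015-09-21 and 2015-10-16 respectively; done 2015-09-22 — within the window.
Step 2 — 17 and 29 days from 2015-09-22 (when the default notice is delivered) are 2015-10-09 and 2015-10-21 respectively; 2015-10-11 falls inside that range.
Step 3 — must wait 7 days from 2015-10-11 (when the itemised statement is provided), so not before 2015-10-18; done 2015-10-19 — permitted.
Step 4 — 10 and 32 days from 2015-10-19 (when the final cure demand is issued) are 2015-10-29 and 2015-11-20 respectively; done 2015-11-18 — within the window.
Step 5 — counting 34 days from 2015-11-18 (when the termination notice is served) gives a deadline of 2015-12-22; 2015-12-20 is within that limit.
Step 6 — 16 and 25 days from 2015-12-20 (when the dispute is referred to mediation) are 2016-01-05 and 2016-01-14 respectively; done 2016-01-13, which is between those dates.
Step 7 — 17 and 62 days from 2016-01-13 (when the mediation statement is delivered) are 2016-01-30 and 2016-03-15 respectively; done 2016-03-14, which is between those dates.

None — every step was satisfied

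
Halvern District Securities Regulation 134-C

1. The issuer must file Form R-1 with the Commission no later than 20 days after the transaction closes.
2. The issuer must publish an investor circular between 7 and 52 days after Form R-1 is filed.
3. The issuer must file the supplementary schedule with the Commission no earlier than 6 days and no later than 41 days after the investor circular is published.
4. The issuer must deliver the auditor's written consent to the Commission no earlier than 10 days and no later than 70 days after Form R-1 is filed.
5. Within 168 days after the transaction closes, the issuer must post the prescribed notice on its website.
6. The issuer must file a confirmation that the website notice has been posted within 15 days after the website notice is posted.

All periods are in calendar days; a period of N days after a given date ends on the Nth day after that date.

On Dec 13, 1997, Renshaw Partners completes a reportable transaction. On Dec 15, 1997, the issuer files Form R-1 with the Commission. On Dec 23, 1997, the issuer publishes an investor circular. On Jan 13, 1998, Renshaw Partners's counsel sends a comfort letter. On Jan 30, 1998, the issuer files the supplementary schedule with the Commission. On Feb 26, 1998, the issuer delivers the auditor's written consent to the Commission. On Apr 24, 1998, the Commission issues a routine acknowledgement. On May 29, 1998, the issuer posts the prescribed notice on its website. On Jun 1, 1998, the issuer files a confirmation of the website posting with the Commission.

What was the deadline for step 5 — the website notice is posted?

May 30, 1998

Step 5 runs from Dec 13, 1997, when the transaction closes. 168 days after Dec 13, 1997 is May 30, 1998.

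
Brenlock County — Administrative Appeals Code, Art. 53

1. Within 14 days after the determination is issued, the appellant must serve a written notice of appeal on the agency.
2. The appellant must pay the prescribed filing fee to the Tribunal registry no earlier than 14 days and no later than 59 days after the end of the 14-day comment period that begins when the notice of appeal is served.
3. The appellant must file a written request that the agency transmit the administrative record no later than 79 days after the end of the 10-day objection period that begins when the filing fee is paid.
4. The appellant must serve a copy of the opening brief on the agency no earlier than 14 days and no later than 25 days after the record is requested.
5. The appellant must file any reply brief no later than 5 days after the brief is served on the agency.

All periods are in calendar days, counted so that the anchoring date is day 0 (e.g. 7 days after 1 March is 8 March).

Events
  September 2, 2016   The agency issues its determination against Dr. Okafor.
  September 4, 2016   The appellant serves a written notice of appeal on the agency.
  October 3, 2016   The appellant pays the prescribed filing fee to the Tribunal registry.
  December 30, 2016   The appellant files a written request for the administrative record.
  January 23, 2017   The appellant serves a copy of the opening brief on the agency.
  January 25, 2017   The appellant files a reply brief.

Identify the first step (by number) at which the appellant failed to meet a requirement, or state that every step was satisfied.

(1) due by September 2, 2016 + 14 days = September 16, 2016; done September 4, 2016 — timely.
(2) the permitted window runs from September 18, 2016 + 14 = October 2, 2016 to September 18, 2016 + 59 = November 16, 2016; October 3, 2016 falls inside that range.
(3) due by October 13, 2016 + 79 days = December 31, 2016; December 30, 2016 is within that limit.
(4) the permitted window runs from December 30, 2016 + 14 = January 13, 2017 to December 30, 2016 + 25 = January 24, 2017; done January 23, 2017, which is between those dates.
(5) due by January 23, 2017 + 5 days = January 28, 2017; completed January 25, 2017, before the deadline.

None — every step was satisfied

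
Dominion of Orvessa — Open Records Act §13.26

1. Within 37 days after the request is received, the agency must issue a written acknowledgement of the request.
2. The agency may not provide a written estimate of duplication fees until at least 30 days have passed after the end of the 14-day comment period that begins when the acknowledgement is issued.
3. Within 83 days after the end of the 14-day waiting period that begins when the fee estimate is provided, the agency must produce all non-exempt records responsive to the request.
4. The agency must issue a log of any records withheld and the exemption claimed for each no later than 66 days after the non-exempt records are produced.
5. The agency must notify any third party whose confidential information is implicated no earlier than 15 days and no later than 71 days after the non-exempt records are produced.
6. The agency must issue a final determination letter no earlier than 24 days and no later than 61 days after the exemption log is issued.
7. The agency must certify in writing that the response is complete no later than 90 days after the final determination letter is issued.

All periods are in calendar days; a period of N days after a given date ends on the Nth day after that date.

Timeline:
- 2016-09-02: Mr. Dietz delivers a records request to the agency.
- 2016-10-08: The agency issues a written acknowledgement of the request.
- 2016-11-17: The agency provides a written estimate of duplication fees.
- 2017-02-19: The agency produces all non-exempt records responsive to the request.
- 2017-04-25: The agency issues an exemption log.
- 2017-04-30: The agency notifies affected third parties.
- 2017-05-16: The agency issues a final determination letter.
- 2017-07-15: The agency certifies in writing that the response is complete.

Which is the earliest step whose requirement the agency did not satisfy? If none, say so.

Step 1: 37 days after 2016-09-02 (when the request is received) is 2016-10-09; completed 2016-10-08, before the deadline.
Step 2: the earliest permitted date is 30 days after 2016-10-22 (end of the 14-day comment period, which began when the acknowledgement is issued on 2016-10-08), i.e. 2016-11-21; acted on 2016-11-17, 4 days prematurely.

Step 2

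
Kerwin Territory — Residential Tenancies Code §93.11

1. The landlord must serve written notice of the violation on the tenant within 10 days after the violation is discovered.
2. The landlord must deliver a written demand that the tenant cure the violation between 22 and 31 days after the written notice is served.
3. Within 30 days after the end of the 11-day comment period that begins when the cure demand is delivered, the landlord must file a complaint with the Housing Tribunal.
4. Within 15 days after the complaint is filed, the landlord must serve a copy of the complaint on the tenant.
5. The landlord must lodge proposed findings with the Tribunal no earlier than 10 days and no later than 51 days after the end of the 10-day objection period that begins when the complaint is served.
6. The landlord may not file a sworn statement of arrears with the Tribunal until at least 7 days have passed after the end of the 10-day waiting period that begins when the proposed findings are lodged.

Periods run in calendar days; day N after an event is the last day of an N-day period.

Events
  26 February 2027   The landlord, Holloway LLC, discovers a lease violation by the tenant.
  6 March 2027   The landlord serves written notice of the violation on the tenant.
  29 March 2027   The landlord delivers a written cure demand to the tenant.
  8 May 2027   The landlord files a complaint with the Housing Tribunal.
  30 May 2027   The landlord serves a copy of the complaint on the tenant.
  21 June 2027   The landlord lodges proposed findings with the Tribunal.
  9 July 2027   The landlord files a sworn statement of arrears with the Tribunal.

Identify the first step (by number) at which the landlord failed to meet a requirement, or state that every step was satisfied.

(1) due by 26 February 2027 + 10 days = 8 March 2027; 6 March 2027 is within that limit.
(2) the permitted window runs from 6 March 2027 + 22 = 28 March 2027 to 6 March 2027 + 31 = 6 April 2027; done 29 March 2027 — within the window.
(3) due by 9 April 2027 + 30 days = 9 May 2027; done 8 May 2027 — timely.
(4) due by 8 May 2027 + 15 days = 23 May 2027; not done until 30 May 2027, 7 days after the deadline.

Step 4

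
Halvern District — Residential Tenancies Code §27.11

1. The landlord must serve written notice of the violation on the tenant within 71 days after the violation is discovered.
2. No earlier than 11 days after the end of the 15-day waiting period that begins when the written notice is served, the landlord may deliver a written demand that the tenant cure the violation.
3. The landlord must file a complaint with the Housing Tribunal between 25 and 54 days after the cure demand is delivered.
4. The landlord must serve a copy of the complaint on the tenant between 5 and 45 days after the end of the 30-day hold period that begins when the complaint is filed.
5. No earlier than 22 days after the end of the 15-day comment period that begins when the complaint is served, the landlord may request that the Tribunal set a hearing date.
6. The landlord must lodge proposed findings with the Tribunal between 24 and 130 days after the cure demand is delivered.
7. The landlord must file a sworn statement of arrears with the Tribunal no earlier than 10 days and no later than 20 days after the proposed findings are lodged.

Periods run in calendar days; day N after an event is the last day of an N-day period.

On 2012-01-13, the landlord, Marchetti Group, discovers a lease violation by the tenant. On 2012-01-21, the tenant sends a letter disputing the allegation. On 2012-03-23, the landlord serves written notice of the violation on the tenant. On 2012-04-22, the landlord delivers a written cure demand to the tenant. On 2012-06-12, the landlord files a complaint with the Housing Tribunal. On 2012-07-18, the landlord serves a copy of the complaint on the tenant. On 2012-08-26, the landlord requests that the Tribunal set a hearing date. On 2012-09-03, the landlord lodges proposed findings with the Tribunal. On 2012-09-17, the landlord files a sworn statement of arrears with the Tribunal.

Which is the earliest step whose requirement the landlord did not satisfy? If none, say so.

(1) due by 2012-01-13 + 71 days = 2012-03-24; completed 2012-03-23, before the deadline.
(2) permitted from 2012-04-07 + 11 days = 2012-04-18 onward; 2012-04-22 is on or after that date.
(3) the permitted window runs from 2012-04-22 + 25 = 2012-05-17 to 2012-04-22 + 54 = 2012-06-15; 2012-06-12 falls inside that range.
(4) the permitted window runs from 2012-07-12 + 5 = 2012-07-17 to 2012-07-12 + 45 = 2012-08-26; done 2012-07-18, which is between those dates.
(5) permitted from 2012-08-02 + 22 days = 2012-08-24 onward; done 2012-08-26 — permitted.
(6) the permitted window runs from 2012-04-22 + 24 = 2012-05-16 to 2012-04-22 + 130 = 2012-08-30; 2012-09-03 is 4 days past the end of the window.
That is the first point of non-compliance.

Step 6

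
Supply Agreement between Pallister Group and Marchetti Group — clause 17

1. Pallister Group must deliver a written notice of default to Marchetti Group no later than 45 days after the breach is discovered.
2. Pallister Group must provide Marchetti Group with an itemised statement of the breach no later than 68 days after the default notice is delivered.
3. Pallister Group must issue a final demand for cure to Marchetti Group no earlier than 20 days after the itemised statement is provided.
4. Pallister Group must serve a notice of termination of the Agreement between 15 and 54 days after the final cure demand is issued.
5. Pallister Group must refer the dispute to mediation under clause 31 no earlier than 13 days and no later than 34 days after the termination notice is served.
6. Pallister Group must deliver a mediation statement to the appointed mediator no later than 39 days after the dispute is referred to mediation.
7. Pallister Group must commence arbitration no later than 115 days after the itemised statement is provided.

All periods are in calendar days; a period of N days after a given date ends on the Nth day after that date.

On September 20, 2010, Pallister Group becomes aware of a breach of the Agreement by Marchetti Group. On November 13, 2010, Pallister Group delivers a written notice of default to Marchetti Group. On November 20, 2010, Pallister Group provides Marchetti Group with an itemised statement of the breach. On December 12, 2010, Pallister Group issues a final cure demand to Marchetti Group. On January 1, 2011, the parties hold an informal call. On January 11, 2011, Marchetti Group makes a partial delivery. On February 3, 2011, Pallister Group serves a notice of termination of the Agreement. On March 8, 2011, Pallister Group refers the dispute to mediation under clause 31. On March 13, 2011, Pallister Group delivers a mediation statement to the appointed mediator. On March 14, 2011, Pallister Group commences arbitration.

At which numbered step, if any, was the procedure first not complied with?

Step 1 — counting 45 days from September 20, 2010 (when the breach is discovered) gives a deadline of November 4, 2010; done November 13, 2010 — 9 days late.
The analysis stops there.

Step 1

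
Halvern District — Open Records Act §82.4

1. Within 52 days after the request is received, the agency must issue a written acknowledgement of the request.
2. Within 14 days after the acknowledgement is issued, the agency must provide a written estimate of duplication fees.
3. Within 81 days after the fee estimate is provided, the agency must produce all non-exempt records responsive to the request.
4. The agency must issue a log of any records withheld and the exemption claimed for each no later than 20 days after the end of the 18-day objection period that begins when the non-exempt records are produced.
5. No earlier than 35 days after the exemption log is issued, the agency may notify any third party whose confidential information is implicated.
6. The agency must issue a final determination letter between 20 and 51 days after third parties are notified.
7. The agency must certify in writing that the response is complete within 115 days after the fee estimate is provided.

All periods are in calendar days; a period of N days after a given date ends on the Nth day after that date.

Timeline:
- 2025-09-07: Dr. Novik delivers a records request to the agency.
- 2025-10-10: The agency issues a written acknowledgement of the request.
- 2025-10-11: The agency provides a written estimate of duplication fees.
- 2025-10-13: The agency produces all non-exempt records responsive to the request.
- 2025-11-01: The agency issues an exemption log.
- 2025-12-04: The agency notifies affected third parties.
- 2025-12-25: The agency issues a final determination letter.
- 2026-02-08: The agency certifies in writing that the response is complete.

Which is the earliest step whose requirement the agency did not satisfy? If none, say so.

Step 1: 52 days after 2025-09-07 (when the request is received) is 2025-10-29; done 2025-10-10 — timely.
Step 2: 14 days after 2025-10-10 (when the acknowledgement is issued) is 2025-10-24; completed 2025-10-11, before the deadline.
Step 3: 81 days after 2025-10-11 (when the fee estimate is provided) is 2025-12-31; done 2025-10-13 — timely.
Step 4: 20 days after 2025-10-31 (end of the 18-day objection period, which began when the non-exempt records are produced on 2025-10-13) is 2025-11-20; completed 2025-11-01, before the deadline.
Step 5: the earliest permitted date is 35 days after 2025-11-01 (when the exemption log is issued), i.e. 2025-12-06; done 2025-12-04 — 2 days too early.

Step 5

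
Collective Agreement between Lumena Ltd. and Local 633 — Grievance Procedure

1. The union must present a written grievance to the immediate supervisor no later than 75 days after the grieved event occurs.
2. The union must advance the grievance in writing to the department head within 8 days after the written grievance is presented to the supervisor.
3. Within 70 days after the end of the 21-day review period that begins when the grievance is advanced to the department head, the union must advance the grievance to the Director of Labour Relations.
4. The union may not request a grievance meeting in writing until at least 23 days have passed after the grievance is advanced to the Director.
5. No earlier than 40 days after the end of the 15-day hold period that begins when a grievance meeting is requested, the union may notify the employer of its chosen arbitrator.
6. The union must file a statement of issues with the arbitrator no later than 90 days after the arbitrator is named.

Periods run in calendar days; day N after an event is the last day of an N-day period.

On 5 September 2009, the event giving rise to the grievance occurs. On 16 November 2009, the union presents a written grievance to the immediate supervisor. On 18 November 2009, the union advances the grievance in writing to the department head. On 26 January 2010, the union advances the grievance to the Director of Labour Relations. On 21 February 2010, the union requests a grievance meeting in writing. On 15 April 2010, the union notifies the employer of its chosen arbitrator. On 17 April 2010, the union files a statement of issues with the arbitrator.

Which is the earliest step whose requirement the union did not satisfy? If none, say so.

(1) due by 5 September 2009 + 75 days = 19 November 2009; completed 16 November 2009, before the deadline.
(2) due by 16 November 2009 + 8 days = 24 November 2009; completed 18 November 2009, before the deadline.
(3) due by 9 December 2009 + 70 days = 17 February 2010; done 26 January 2010 — timely.
(4) permitted from 26 January 2010 + 23 days = 18 February 2010 onward; done 21 February 2010, after the minimum wait.
(5) permitted from 8 March 2010 + 40 days = 17 April 2010 onward; done 15 April 2010 — 2 days too early.
That is the first point of non-compliance.

Step 5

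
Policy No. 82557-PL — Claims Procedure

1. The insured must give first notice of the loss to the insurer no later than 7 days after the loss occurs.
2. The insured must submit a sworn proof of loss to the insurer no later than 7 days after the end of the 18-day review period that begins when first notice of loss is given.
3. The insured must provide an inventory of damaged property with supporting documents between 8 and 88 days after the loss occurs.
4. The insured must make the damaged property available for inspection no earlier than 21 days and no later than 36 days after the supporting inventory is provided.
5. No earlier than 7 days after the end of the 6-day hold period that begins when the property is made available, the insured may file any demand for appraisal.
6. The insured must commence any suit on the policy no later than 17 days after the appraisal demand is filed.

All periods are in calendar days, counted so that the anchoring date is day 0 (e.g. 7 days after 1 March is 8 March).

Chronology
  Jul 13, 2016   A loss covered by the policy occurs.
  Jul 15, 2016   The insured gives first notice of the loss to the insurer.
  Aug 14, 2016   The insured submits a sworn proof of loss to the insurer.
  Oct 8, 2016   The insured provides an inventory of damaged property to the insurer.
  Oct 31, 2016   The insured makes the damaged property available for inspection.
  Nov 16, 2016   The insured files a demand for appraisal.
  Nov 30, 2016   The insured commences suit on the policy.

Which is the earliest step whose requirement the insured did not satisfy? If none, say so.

Step 1: 7 days after Jul 13, 2016 (when the loss occurs) is Jul 20, 2016; completed Jul 15, 2016, before the deadline.
Step 2: 7 days after Aug 2, 2016 (end of the 18-day review period, which began when first notice of loss is given on Jul 15, 2016) is Aug 9, 2016; not done until Aug 14, 2016, 5 days after the deadline.

Step 2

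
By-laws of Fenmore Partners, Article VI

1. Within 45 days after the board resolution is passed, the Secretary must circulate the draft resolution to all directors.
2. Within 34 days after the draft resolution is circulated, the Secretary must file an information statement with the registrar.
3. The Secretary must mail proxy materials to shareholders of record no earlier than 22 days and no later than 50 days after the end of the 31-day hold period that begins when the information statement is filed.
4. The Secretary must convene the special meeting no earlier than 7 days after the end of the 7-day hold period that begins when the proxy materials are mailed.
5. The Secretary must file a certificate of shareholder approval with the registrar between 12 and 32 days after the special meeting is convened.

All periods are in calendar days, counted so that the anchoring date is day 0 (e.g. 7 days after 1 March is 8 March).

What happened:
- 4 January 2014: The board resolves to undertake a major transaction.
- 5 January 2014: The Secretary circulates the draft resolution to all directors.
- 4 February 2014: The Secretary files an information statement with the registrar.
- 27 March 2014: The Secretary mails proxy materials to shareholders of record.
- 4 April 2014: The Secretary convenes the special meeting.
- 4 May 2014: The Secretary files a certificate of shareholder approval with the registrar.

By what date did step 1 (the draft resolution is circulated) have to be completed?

Step 1 runs from 4 January 2014, when the board resolution is passed. 45 days after 4 January 2014 is 18 February 2014.

18 February 2014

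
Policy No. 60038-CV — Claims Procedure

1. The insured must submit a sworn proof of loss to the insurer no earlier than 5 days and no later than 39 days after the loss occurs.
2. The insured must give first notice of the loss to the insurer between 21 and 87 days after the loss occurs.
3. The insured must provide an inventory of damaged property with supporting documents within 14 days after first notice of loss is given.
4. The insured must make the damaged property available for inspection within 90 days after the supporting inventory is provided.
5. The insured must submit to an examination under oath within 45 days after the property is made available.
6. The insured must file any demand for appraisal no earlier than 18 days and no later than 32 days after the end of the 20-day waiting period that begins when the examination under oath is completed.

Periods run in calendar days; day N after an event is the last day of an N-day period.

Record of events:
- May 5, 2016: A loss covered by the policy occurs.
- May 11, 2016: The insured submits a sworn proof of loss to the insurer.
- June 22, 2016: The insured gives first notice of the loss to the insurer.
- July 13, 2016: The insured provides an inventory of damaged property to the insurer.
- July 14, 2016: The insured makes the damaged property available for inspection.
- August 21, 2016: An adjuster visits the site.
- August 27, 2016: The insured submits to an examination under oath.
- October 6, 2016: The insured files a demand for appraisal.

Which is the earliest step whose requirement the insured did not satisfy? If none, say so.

Step 1: the window is 5–39 days after May 5, 2016 (when the loss occurs), so May 10, 2016 through June 13, 2016; done May 11, 2016 — within the window.
Step 2: the window is 21–87 days after May 5, 2016 (when the loss occurs), so May 26, 2016 through July 31, 2016; done June 22, 2016, which is between those dates.
Step 3: 14 days after June 22, 2016 (when first notice of loss is given) is July 6, 2016; July 13, 2016 misses that deadline by 7 days.
Later steps need not be reached.

Step 3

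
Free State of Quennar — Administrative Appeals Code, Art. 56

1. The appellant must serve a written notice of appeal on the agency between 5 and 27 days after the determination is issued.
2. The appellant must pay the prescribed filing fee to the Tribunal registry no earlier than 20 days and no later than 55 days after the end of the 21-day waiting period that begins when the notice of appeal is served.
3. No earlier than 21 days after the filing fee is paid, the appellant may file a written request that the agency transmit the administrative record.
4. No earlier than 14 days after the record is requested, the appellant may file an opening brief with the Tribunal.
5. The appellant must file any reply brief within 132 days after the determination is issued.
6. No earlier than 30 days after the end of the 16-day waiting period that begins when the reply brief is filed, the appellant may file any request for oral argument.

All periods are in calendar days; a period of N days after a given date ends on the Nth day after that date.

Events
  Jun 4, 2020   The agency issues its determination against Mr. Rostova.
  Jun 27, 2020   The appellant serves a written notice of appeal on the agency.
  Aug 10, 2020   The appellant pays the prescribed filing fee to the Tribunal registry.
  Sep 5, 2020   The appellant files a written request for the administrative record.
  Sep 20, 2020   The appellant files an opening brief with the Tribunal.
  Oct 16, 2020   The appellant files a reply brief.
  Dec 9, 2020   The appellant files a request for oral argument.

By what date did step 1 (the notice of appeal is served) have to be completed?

Step 1 runs from Jun 4, 2020, when the determination is issued. The window is 5–27 days after Jun 4, 2020; it closes on Jul 1, 2020.

Jul 1, 2020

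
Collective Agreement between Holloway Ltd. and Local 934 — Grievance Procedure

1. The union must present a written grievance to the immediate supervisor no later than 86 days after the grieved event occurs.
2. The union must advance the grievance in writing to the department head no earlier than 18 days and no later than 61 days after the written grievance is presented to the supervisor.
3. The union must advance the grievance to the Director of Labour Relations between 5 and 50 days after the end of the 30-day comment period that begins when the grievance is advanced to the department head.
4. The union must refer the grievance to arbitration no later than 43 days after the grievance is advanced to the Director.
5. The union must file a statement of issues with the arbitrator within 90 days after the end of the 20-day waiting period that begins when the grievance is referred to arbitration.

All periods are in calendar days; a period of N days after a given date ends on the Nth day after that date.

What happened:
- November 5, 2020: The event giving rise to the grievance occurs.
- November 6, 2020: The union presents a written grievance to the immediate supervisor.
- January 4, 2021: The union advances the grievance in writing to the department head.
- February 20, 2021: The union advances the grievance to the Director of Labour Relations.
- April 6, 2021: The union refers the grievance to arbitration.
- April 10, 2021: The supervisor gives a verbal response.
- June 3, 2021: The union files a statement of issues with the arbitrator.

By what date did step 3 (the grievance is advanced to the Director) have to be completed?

March 25, 2021

The grievance is advanced to the department head on January 4, 2021; the 30-day comment period therefore ends February 3, 2021, and step 3 runs from that date. The window is 5–50 days after February 3, 2021; it closes on March 25, 2021.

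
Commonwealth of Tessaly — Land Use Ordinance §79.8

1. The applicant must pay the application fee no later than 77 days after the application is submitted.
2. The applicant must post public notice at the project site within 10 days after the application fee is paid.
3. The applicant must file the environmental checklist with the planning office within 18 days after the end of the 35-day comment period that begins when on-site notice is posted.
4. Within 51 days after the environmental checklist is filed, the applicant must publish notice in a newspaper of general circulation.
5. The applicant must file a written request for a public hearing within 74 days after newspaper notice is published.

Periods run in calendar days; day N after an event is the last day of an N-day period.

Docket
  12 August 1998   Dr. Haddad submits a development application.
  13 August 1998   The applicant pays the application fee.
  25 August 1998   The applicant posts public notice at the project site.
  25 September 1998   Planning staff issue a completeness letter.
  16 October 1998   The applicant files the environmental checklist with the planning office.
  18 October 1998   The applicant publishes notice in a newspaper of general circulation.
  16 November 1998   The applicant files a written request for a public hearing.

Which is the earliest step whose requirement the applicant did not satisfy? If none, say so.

Step 2

Step 1 — counting 77 days from 12 August 1998 (when the application is submitted) gives a deadline of 28 October 1998; done 13 August 1998 — timely.
Step 2 — counting 10 days from 13 August 1998 (when the application fee is paid) gives a deadline of 23 August 1998; done 25 August 1998 — 2 days late.
The procedure was therefore not followed at step 2.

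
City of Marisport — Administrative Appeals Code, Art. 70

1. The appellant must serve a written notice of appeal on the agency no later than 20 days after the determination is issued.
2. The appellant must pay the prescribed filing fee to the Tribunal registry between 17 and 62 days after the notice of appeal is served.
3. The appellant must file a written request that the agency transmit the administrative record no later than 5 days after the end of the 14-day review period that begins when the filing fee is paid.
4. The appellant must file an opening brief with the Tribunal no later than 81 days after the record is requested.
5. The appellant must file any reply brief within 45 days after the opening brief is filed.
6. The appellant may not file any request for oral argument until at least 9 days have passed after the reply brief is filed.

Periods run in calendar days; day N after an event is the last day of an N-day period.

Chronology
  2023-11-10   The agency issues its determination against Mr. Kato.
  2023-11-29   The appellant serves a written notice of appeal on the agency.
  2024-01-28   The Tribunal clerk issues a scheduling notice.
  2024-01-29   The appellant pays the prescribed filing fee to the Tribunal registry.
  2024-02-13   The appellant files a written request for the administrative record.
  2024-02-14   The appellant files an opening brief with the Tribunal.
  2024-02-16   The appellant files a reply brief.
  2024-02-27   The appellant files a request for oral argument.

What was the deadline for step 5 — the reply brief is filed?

Step 5 runs from 2024-02-14, when the opening brief is filed. 45 days after 2024-02-14 is 2024-03-30.

2024-03-30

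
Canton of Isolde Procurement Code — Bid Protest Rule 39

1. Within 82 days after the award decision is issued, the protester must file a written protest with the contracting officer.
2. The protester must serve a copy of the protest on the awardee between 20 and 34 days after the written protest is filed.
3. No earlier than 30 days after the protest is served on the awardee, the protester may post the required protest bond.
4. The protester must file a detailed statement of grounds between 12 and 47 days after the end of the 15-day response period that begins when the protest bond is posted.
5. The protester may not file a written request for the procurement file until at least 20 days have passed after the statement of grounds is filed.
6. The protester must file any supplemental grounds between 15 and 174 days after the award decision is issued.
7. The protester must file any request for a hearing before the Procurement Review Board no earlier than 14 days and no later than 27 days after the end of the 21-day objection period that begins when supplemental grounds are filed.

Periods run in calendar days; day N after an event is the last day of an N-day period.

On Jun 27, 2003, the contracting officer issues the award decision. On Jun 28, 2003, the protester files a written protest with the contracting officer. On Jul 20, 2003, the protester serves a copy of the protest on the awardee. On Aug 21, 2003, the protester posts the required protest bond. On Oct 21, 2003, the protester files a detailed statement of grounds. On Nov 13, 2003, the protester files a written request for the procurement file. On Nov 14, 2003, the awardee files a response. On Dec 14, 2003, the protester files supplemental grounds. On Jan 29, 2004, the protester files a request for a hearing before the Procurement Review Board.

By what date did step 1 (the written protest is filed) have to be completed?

Step 1 runs from Jun 27, 2003, when the award decision is issued. 82 days after Jun 27, 2003 is Sep 17, 2003.

Sep 17, 2003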